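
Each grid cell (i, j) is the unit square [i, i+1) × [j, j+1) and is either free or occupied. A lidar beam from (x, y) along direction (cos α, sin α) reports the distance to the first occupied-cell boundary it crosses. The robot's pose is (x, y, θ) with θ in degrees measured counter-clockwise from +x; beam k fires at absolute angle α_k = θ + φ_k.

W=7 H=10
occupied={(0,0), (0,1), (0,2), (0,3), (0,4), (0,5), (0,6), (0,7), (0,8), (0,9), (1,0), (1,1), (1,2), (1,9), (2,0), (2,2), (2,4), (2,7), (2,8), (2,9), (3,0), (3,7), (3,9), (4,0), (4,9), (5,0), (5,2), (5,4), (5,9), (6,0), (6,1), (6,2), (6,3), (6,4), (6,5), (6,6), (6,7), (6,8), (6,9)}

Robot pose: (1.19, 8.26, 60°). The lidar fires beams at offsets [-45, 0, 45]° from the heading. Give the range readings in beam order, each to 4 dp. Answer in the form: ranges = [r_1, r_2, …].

ranges = [0.8386, 0.8545, 0.7341]

beam 1: φ=-45°, α=15°
  cosα=0.9659 sinα=0.2588 | (1,8) | tMaxX 0.8386 tMaxY 2.8591 | tΔX 1.0353 tΔY 3.8637
    t=0.8386 [x] (2,8) — stop
  → r_1 = 0.8386
beam 2: φ=0°, α=60°
  cosα=0.5000 sinα=0.8660 | (1,8) | tMaxX 1.6200 tMaxY 0.8545 | tΔX 2.0000 tΔY 1.1547
    t=0.8545 [y] (1,9) — stop
  → r_2 = 0.8545
beam 3: φ=45°, α=105°
  cosα=-0.2588 sinα=0.9659 | (1,8) | tMaxX 0.7341 tMaxY 0.7661 | tΔX 3.8637 tΔY 1.0353
    t=0.7341 [x] (0,8) — stop
  → r_3 = 0.7341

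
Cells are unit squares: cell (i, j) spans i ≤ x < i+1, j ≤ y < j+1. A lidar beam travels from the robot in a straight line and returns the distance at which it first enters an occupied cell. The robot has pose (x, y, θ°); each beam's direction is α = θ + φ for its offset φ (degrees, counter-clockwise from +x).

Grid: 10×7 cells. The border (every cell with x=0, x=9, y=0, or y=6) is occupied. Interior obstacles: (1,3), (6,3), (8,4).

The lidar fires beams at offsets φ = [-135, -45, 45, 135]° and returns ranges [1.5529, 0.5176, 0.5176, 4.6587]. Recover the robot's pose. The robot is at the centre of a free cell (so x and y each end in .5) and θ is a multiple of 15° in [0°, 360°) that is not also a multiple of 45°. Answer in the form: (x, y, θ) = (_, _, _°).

Enumerate (i+0.5, j+0.5, θ) over the 37 free cells and 16 admissible headings. For each, cast all 4 beams and compare to the given ranges.
  (2.5, 4.5, 15°): beam 1 = 1.0000 ≠ 1.5529 ✗
  (2.5, 1.5, 255°): beam 1 = 1.7321 ≠ 1.5529 ✗
  (4.5, 3.5, 210°): beam 1 = 2.5882 ≠ 1.5529 ✗
  (1.5, 1.5, 300°): beam 1 = 0.5176 ≠ 1.5529 ✗
  …
  (1.5, 4.5, 210°): r_1=1.5529, r_2=0.5176, r_3=0.5176, r_4=4.6587 — all match ✓
No second candidate reproduces the full scan.

(x, y, θ) = (1.5, 4.5, 210°)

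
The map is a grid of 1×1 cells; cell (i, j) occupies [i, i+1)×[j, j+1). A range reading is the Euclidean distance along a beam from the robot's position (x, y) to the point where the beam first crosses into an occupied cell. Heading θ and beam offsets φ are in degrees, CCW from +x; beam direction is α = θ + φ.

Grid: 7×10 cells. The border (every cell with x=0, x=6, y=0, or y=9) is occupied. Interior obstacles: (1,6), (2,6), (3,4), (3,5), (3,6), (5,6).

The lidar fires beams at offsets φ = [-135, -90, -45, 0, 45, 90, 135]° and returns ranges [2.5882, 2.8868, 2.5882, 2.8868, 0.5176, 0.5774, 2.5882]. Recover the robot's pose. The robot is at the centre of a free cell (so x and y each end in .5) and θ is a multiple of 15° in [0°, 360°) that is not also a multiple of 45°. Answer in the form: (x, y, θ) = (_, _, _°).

Enumerate (i+0.5, j+0.5, θ) over the 34 free cells and 16 admissible headings. For each, cast all 7 beams and compare to the given ranges.
  (1.5, 1.5, 75°): beam 1 = 0.5774 ≠ 2.5882 ✗
  (1.5, 3.5, 195°): beam 1 = 2.8868 ≠ 2.5882 ✗
  (4.5, 6.5, 345°): beam 1 = 0.5774 ≠ 2.5882 ✗
  (4.5, 3.5, 75°): beam 1 = 2.8868 ≠ 2.5882 ✗
  (5.5, 8.5, 165°): beam 1 = 0.5774 ≠ 2.5882 ✗
  …
  (3.5, 3.5, 30°): r_1=2.5882, r_2=2.8868, r_3=2.5882, r_4=2.8868, r_5=0.5176, r_6=0.5774, r_7=2.5882 — all match ✓
Unique over the lattice → pose = (3.5, 3.5, 30°).

(x, y, θ) = (3.5, 3.5, 30°)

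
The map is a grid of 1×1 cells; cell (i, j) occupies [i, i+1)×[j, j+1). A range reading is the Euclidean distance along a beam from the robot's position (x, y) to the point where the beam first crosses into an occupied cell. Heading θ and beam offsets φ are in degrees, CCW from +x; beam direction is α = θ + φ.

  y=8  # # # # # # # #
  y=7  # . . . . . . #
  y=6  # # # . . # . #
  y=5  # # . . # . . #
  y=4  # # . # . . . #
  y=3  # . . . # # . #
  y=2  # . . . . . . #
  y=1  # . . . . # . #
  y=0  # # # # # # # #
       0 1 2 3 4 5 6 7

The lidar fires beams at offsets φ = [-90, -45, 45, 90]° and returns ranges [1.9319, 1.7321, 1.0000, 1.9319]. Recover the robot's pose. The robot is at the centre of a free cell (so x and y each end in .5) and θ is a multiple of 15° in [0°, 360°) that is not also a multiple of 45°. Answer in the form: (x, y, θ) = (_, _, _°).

The pose lattice has 32·16 = 512 candidates. Test each by forward raycasting.
  (2.5, 1.5, 15°): beam 1 = 0.5176 ≠ 1.9319 ✗
  (5.5, 7.5, 120°): beam 1 = 1.0000 ≠ 1.9319 ✗
  (4.5, 4.5, 105°): beam 1 = 2.5882 ≠ 1.9319 ✗
  (6.5, 7.5, 105°): beam 1 = 0.5176 ≠ 1.9319 ✗
  …
  (6.5, 4.5, 195°): r_1=1.9319, r_2=1.7321, r_3=1.0000, r_4=1.9319 — all match ✓
Only this pose fits every beam.

(x, y, θ) = (6.5, 4.5, 195°)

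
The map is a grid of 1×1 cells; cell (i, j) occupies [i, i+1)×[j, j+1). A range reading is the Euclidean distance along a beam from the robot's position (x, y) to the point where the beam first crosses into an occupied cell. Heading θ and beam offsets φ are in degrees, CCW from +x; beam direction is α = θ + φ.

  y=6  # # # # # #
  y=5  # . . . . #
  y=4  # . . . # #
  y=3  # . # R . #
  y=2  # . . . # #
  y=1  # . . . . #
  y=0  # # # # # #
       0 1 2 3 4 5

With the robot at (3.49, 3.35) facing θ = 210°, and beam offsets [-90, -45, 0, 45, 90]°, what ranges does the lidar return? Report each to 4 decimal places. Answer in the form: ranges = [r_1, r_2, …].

ranges = [3.0600, 0.5073, 0.5658, 2.4329, 1.0200]

beam 1: φ=-90°, α=120°
  d=(-0.5000,0.8660)  start (3,3)  tX=0.9800 tY=0.7506  stride 1/|dx|=2.0000 1/|dy|=1.1547
    cross y-line → (3,4), t=0.7506
    cross x-line → (2,4), t=0.9800
    cross y-line → (2,5), t=1.9053
    cross x-line → (1,5), t=2.9800
    cross y-line → (1,6), t=3.0600 (wall)
  → r_1 = 3.0600
beam 2: φ=-45°, α=165°
  d=(-0.9659,0.2588)  start (3,3)  tX=0.5073 tY=2.5114  stride 1/|dx|=1.0353 1/|dy|=3.8637
    cross x-line → (2,3), t=0.5073 (wall)
  → r_2 = 0.5073
beam 3: φ=0°, α=210°
  d=(-0.8660,-0.5000)  start (3,3)  tX=0.5658 tY=0.7000  stride 1/|dx|=1.1547 1/|dy|=2.0000
    cross x-line → (2,3), t=0.5658 (wall)
  → r_3 = 0.5658
beam 4: φ=45°, α=255°
  d=(-0.2588,-0.9659)  start (3,3)  tX=1.8932 tY=0.3623  stride 1/|dx|=3.8637 1/|dy|=1.0353
    cross y-line → (3,2), t=0.3623
    cross y-line → (3,1), t=1.3976
    cross x-line → (2,1), t=1.8932
    cross y-line → (2,0), t=2.4329 (wall)
  → r_4 = 2.4329
beam 5: φ=90°, α=300°
  d=(0.5000,-0.8660)  start (3,3)  tX=1.0200 tY=0.4041  stride 1/|dx|=2.0000 1/|dy|=1.1547
    cross y-line → (3,2), t=0.4041
    cross x-line → (4,2), t=1.0200 (wall)
  → r_5 = 1.0200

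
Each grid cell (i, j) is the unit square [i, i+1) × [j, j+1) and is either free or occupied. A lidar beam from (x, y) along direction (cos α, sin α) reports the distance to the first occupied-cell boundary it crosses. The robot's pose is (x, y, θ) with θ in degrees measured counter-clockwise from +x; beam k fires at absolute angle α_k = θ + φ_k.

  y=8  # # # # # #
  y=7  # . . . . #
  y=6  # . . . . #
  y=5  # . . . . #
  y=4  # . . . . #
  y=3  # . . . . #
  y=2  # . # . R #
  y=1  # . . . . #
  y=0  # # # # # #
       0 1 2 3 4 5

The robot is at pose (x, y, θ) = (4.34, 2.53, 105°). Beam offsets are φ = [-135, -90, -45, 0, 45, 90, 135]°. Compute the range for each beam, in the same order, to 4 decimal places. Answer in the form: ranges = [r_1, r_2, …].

beam 1: φ=-135°, α=330°
  cosα=0.8660 sinα=-0.5000 | (4,2) | tMaxX 0.7621 tMaxY 1.0600 | tΔX 1.1547 tΔY 2.0000
    t=0.7621 [x] (5,2) — stop
  → r_1 = 0.7621
beam 2: φ=-90°, α=15°
  cosα=0.9659 sinα=0.2588 | (4,2) | tMaxX 0.6833 tMaxY 1.8159 | tΔX 1.0353 tΔY 3.8637
    t=0.6833 [x] (5,2) — stop
  → r_2 = 0.6833
beam 3: φ=-45°, α=60°
  cosα=0.5000 sinα=0.8660 | (4,2) | tMaxX 1.3200 tMaxY 0.5427 | tΔX 2.0000 tΔY 1.1547
    t=0.5427 [y] (4,3)
    t=1.3200 [x] (5,3) — stop
  → r_3 = 1.3200
beam 4: φ=0°, α=105°
  cosα=-0.2588 sinα=0.9659 | (4,2) | tMaxX 1.3137 tMaxY 0.4866 | tΔX 3.8637 tΔY 1.0353
    t=0.4866 [y] (4,3)
    t=1.3137 [x] (3,3)
    t=1.5219 [y] (3,4)
    t=2.5571 [y] (3,5)
    t=3.5924 [y] (3,6)
    t=4.6277 [y] (3,7)
    t=5.1774 [x] (2,7)
    t=5.6630 [y] (2,8) — stop
  → r_4 = 5.6630
beam 5: φ=45°, α=150°
  cosα=-0.8660 sinα=0.5000 | (4,2) | tMaxX 0.3926 tMaxY 0.9400 | tΔX 1.1547 tΔY 2.0000
    t=0.3926 [x] (3,2)
    t=0.9400 [y] (3,3)
    t=1.5473 [x] (2,3)
    t=2.7020 [x] (1,3)
    t=2.9400 [y] (1,4)
    t=3.8567 [x] (0,4) — stop
  → r_5 = 3.8567
beam 6: φ=90°, α=195°
  cosα=-0.9659 sinα=-0.2588 | (4,2) | tMaxX 0.3520 tMaxY 2.0478 | tΔX 1.0353 tΔY 3.8637
    t=0.3520 [x] (3,2)
    t=1.3873 [x] (2,2) — stop
  → r_6 = 1.3873
beam 7: φ=135°, α=240°
  cosα=-0.5000 sinα=-0.8660 | (4,2) | tMaxX 0.6800 tMaxY 0.6120 | tΔX 2.0000 tΔY 1.1547
    t=0.6120 [y] (4,1)
    t=0.6800 [x] (3,1)
    t=1.7667 [y] (3,0) — stop
  → r_7 = 1.7667

ranges = [0.7621, 0.6833, 1.3200, 5.6630, 3.8567, 1.3873, 1.7667]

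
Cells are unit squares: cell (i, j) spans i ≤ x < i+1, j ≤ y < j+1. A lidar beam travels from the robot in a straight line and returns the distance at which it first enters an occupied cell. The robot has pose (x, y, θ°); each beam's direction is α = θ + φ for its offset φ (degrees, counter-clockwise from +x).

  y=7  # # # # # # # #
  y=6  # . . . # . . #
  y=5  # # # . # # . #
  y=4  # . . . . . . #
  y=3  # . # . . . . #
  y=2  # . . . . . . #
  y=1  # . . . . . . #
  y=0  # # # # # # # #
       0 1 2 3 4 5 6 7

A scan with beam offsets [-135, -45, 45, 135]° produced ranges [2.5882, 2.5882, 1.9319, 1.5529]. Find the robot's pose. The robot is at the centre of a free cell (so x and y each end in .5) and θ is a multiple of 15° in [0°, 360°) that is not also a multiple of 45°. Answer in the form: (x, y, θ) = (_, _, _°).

Candidates: 30 free-cell centres × 16 headings = 480 poses. Raycast each; keep the one whose scan matches to 4 dp.
  (3.5, 2.5, 345°): beam 1 = 2.8868 ≠ 2.5882 ✗
  (2.5, 4.5, 240°): beam 1 = 0.5176 ≠ 2.5882 ✗
  (6.5, 6.5, 165°): beam 1 = 0.5774 ≠ 2.5882 ✗
  (4.5, 3.5, 60°): beam 3 = 1.5529 ≠ 1.9319 ✗
  …
  (4.5, 2.5, 120°): r_1=2.5882, r_2=2.5882, r_3=1.9319, r_4=1.5529 — all match ✓
No second candidate reproduces the full scan.

(x, y, θ) = (4.5, 2.5, 120°)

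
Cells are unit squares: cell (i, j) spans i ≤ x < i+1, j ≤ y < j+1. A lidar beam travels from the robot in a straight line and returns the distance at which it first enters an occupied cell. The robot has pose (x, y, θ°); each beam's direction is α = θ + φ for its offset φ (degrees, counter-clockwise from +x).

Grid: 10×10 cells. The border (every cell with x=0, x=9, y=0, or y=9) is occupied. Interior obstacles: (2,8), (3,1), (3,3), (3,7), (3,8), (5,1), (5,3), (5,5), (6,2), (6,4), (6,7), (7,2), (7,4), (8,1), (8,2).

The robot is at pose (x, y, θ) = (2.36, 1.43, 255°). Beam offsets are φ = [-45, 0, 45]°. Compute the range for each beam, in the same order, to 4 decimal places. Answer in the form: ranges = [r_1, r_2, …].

beam 1: φ=-45°, α=210°
  dir = (cos 210°, sin 210°) = (-0.8660, -0.5000); from cell (2,1)
  next x-line at t=0.4157, next y-line at t=0.8600; Δt_x=1.1547, Δt_y=2.0000
    x: enter (1,1) at t=0.4157
    y: enter (1,0) at t=0.8600 ← occupied
  → r_1 = 0.8600
beam 2: φ=0°, α=255°
  dir = (cos 255°, sin 255°) = (-0.2588, -0.9659); from cell (2,1)
  next x-line at t=1.3909, next y-line at t=0.4452; Δt_x=3.8637, Δt_y=1.0353
    y: enter (2,0) at t=0.4452 ← occupied
  → r_2 = 0.4452
beam 3: φ=45°, α=300°
  dir = (cos 300°, sin 300°) = (0.5000, -0.8660); from cell (2,1)
  next x-line at t=1.2800, next y-line at t=0.4965; Δt_x=2.0000, Δt_y=1.1547
    y: enter (2,0) at t=0.4965 ← occupied
  → r_3 = 0.4965

ranges = [0.8600, 0.4452, 0.4965]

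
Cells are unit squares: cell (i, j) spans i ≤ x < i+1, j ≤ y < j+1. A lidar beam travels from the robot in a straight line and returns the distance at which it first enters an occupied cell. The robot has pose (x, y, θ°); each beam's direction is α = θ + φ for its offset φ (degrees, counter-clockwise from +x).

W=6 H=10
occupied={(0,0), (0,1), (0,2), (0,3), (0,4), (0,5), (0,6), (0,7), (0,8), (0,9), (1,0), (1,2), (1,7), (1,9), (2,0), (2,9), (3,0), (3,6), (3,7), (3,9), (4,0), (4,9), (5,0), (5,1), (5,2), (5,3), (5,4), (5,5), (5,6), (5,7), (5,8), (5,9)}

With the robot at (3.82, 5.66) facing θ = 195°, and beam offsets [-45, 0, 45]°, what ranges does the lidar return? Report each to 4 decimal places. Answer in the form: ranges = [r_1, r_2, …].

ranges = [0.6800, 2.9195, 3.6400]

beam 1: φ=-45°, α=150°
  cosα=-0.8660 sinα=0.5000 | (3,5) | tMaxX 0.9469 tMaxY 0.6800 | tΔX 1.1547 tΔY 2.0000
    t=0.6800 [y] (3,6) — stop
  → r_1 = 0.6800
beam 2: φ=0°, α=195°
  cosα=-0.9659 sinα=-0.2588 | (3,5) | tMaxX 0.8489 tMaxY 2.5500 | tΔX 1.0353 tΔY 3.8637
    t=0.8489 [x] (2,5)
    t=1.8842 [x] (1,5)
    t=2.5500 [y] (1,4)
    t=2.9195 [x] (0,4) — stop
  → r_2 = 2.9195
beam 3: φ=45°, α=240°
  cosα=-0.5000 sinα=-0.8660 | (3,5) | tMaxX 1.6400 tMaxY 0.7621 | tΔX 2.0000 tΔY 1.1547
    t=0.7621 [y] (3,4)
    t=1.6400 [x] (2,4)
    t=1.9168 [y] (2,3)
    t=3.0715 [y] (2,2)
    t=3.6400 [x] (1,2) — stop
  → r_3 = 3.6400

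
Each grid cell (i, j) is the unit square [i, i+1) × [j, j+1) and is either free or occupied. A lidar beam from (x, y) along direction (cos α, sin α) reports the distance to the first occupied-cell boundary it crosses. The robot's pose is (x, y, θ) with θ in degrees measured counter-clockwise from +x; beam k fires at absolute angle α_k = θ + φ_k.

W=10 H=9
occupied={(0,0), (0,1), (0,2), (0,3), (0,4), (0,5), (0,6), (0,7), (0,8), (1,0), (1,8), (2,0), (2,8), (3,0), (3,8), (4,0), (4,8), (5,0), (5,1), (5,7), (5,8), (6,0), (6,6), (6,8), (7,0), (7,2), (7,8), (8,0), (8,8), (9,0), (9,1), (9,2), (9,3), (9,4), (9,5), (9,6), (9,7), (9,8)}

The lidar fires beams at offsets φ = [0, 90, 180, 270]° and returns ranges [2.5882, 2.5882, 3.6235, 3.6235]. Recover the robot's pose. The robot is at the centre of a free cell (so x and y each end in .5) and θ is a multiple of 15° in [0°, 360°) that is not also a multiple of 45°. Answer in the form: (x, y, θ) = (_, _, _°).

The pose lattice has 52·16 = 832 candidates. Test each by forward raycasting.
  (5.5, 4.5, 330°): beam 1 = 4.0415 ≠ 2.5882 ✗
  (8.5, 6.5, 15°): beam 1 = 0.5176 ≠ 2.5882 ✗
  (1.5, 2.5, 105°): beam 1 = 1.9319 ≠ 2.5882 ✗
  (4.5, 5.5, 195°): beam 1 = 3.6235 ≠ 2.5882 ✗
  …
  (4.5, 3.5, 255°): r_1=2.5882, r_2=2.5882, r_3=3.6235, r_4=3.6235 — all match ✓
No second candidate reproduces the full scan.

(x, y, θ) = (4.5, 3.5, 255°)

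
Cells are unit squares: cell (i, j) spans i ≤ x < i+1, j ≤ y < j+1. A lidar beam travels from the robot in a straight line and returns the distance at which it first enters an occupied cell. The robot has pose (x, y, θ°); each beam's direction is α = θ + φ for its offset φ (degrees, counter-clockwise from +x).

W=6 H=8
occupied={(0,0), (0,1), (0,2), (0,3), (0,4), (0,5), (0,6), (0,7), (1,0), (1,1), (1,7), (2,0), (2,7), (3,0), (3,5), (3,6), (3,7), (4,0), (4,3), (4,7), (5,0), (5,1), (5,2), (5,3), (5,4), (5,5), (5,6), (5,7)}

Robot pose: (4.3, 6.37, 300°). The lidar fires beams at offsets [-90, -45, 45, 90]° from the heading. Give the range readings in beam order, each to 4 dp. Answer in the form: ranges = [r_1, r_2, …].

beam 1: φ=-90°, α=210°
  dir = (cos 210°, sin 210°) = (-0.8660, -0.5000); from cell (4,6)
  next x-line at t=0.3464, next y-line at t=0.7400; Δt_x=1.1547, Δt_y=2.0000
    x: enter (3,6) at t=0.3464 ← occupied
  → r_1 = 0.3464
beam 2: φ=-45°, α=255°
  dir = (cos 255°, sin 255°) = (-0.2588, -0.9659); from cell (4,6)
  next x-line at t=1.1591, next y-line at t=0.3831; Δt_x=3.8637, Δt_y=1.0353
    y: enter (4,5) at t=0.3831
    x: enter (3,5) at t=1.1591 ← occupied
  → r_2 = 1.1591
beam 3: φ=45°, α=345°
  dir = (cos 345°, sin 345°) = (0.9659, -0.2588); from cell (4,6)
  next x-line at t=0.7247, next y-line at t=1.4296; Δt_x=1.0353, Δt_y=3.8637
    x: enter (5,6) at t=0.7247 ← occupied
  → r_3 = 0.7247
beam 4: φ=90°, α=30°
  dir = (cos 30°, sin 30°) = (0.8660, 0.5000); from cell (4,6)
  next x-line at t=0.8083, next y-line at t=1.2600; Δt_x=1.1547, Δt_y=2.0000
    x: enter (5,6) at t=0.8083 ← occupied
  → r_4 = 0.8083

ranges = [0.3464, 1.1591, 0.7247, 0.8083]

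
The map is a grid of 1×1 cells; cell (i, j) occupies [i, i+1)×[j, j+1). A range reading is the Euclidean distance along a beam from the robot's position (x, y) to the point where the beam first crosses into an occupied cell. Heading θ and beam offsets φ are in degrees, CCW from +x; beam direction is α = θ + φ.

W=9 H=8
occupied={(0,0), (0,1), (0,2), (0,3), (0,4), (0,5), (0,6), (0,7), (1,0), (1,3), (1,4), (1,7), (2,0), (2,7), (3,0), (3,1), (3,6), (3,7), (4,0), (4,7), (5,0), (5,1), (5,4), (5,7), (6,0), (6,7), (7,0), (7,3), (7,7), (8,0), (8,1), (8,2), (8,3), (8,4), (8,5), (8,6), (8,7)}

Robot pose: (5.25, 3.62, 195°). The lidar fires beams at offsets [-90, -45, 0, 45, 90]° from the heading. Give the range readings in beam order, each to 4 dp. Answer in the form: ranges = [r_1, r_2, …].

ranges = [0.3934, 4.9075, 4.3999, 2.5000, 1.6771]

beam 1: φ=-90°, α=105°
  cosα=-0.2588 sinα=0.9659 | (5,3) | tMaxX 0.9659 tMaxY 0.3934 | tΔX 3.8637 tΔY 1.0353
    t=0.3934 [y] (5,4) — stop
  → r_1 = 0.3934
beam 2: φ=-45°, α=150°
  cosα=-0.8660 sinα=0.5000 | (5,3) | tMaxX 0.2887 tMaxY 0.7600 | tΔX 1.1547 tΔY 2.0000
    t=0.2887 [x] (4,3)
    t=0.7600 [y] (4,4)
    t=1.4434 [x] (3,4)
    t=2.5981 [x] (2,4)
    t=2.7600 [y] (2,5)
    t=3.7528 [x] (1,5)
    t=4.7600 [y] (1,6)
    t=4.9075 [x] (0,6) — stop
  → r_2 = 4.9075
beam 3: φ=0°, α=195°
  cosα=-0.9659 sinα=-0.2588 | (5,3) | tMaxX 0.2588 tMaxY 2.3955 | tΔX 1.0353 tΔY 3.8637
    t=0.2588 [x] (4,3)
    t=1.2941 [x] (3,3)
    t=2.3294 [x] (2,3)
    t=2.3955 [y] (2,2)
    t=3.3646 [x] (1,2)
    t=4.3999 [x] (0,2) — stop
  → r_3 = 4.3999
beam 4: φ=45°, α=240°
  cosα=-0.5000 sinα=-0.8660 | (5,3) | tMaxX 0.5000 tMaxY 0.7159 | tΔX 2.0000 tΔY 1.1547
    t=0.5000 [x] (4,3)
    t=0.7159 [y] (4,2)
    t=1.8706 [y] (4,1)
    t=2.5000 [x] (3,1) — stop
  → r_4 = 2.5000
beam 5: φ=90°, α=285°
  cosα=0.2588 sinα=-0.9659 | (5,3) | tMaxX 2.8978 tMaxY 0.6419 | tΔX 3.8637 tΔY 1.0353
    t=0.6419 [y] (5,2)
    t=1.6771 [y] (5,1) — stop
  → r_5 = 1.6771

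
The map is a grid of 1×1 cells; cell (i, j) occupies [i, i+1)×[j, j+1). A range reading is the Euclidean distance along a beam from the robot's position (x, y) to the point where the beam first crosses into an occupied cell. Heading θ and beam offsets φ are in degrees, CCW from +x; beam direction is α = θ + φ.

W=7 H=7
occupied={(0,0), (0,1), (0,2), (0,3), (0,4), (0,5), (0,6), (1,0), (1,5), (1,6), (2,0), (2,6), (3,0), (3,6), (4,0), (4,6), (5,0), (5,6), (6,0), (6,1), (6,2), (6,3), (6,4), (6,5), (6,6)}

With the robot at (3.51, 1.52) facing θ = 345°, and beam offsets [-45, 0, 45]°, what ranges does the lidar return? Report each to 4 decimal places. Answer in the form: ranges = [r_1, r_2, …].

beam 1: φ=-45°, α=300°
  cosα=0.5000 sinα=-0.8660 | (3,1) | tMaxX 0.9800 tMaxY 0.6004 | tΔX 2.0000 tΔY 1.1547
    t=0.6004 [y] (3,0) — stop
  → r_1 = 0.6004
beam 2: φ=0°, α=345°
  cosα=0.9659 sinα=-0.2588 | (3,1) | tMaxX 0.5073 tMaxY 2.0091 | tΔX 1.0353 tΔY 3.8637
    t=0.5073 [x] (4,1)
    t=1.5426 [x] (5,1)
    t=2.0091 [y] (5,0) — stop
  → r_2 = 2.0091
beam 3: φ=45°, α=30°
  cosα=0.8660 sinα=0.5000 | (3,1) | tMaxX 0.5658 tMaxY 0.9600 | tΔX 1.1547 tΔY 2.0000
    t=0.5658 [x] (4,1)
    t=0.9600 [y] (4,2)
    t=1.7205 [x] (5,2)
    t=2.8752 [x] (6,2) — stop
  → r_3 = 2.8752

ranges = [0.6004, 2.0091, 2.8752]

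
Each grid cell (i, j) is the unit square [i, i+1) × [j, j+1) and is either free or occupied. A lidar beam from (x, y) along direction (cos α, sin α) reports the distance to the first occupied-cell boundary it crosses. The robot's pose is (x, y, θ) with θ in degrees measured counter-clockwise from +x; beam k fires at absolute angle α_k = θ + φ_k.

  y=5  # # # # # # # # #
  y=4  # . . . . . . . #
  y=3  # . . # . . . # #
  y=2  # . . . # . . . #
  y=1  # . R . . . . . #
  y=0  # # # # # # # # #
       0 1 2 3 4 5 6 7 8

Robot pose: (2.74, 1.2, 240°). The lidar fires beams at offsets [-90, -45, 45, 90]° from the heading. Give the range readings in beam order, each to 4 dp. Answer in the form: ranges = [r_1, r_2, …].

beam 1: φ=-90°, α=150°
  dir = (cos 150°, sin 150°) = (-0.8660, 0.5000); from cell (2,1)
  next x-line at t=0.8545, next y-line at t=1.6000; Δt_x=1.1547, Δt_y=2.0000
    x: enter (1,1) at t=0.8545
    y: enter (1,2) at t=1.6000
    x: enter (0,2) at t=2.0092 ← occupied
  → r_1 = 2.0092
beam 2: φ=-45°, α=195°
  dir = (cos 195°, sin 195°) = (-0.9659, -0.2588); from cell (2,1)
  next x-line at t=0.7661, next y-line at t=0.7727; Δt_x=1.0353, Δt_y=3.8637
    x: enter (1,1) at t=0.7661
    y: enter (1,0) at t=0.7727 ← occupied
  → r_2 = 0.7727
beam 3: φ=45°, α=285°
  dir = (cos 285°, sin 285°) = (0.2588, -0.9659); from cell (2,1)
  next x-line at t=1.0046, next y-line at t=0.2071; Δt_x=3.8637, Δt_y=1.0353
    y: enter (2,0) at t=0.2071 ← occupied
  → r_3 = 0.2071
beam 4: φ=90°, α=330°
  dir = (cos 330°, sin 330°) = (0.8660, -0.5000); from cell (2,1)
  next x-line at t=0.3002, next y-line at t=0.4000; Δt_x=1.1547, Δt_y=2.0000
    x: enter (3,1) at t=0.3002
    y: enter (3,0) at t=0.4000 ← occupied
  → r_4 = 0.4000

ranges = [2.0092, 0.7727, 0.2071, 0.4000]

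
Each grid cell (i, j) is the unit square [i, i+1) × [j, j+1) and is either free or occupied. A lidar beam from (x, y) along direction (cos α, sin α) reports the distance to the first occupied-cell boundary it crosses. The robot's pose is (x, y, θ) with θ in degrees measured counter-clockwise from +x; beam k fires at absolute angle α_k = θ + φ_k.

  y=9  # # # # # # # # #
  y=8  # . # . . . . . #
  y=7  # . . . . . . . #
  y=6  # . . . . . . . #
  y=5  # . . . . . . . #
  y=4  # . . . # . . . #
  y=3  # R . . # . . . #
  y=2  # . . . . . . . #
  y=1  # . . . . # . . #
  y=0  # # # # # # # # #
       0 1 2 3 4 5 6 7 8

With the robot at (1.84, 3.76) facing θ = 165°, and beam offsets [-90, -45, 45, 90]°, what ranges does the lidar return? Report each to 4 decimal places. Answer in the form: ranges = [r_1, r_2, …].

ranges = [4.3896, 1.6800, 0.9699, 2.8574]

beam 1: φ=-90°, α=75°
  cosα=0.2588 sinα=0.9659 | (1,3) | tMaxX 0.6182 tMaxY 0.2485 | tΔX 3.8637 tΔY 1.0353
    t=0.2485 [y] (1,4)
    t=0.6182 [x] (2,4)
    t=1.2837 [y] (2,5)
    t=2.3190 [y] (2,6)
    t=3.3543 [y] (2,7)
    t=4.3896 [y] (2,8) — stop
  → r_1 = 4.3896
beam 2: φ=-45°, α=120°
  cosα=-0.5000 sinα=0.8660 | (1,3) | tMaxX 1.6800 tMaxY 0.2771 | tΔX 2.0000 tΔY 1.1547
    t=0.2771 [y] (1,4)
    t=1.4318 [y] (1,5)
    t=1.6800 [x] (0,5) — stop
  → r_2 = 1.6800
beam 3: φ=45°, α=210°
  cosα=-0.8660 sinα=-0.5000 | (1,3) | tMaxX 0.9699 tMaxY 1.5200 | tΔX 1.1547 tΔY 2.0000
    t=0.9699 [x] (0,3) — stop
  → r_3 = 0.9699
beam 4: φ=90°, α=255°
  cosα=-0.2588 sinα=-0.9659 | (1,3) | tMaxX 3.2455 tMaxY 0.7868 | tΔX 3.8637 tΔY 1.0353
    t=0.7868 [y] (1,2)
    t=1.8221 [y] (1,1)
    t=2.8574 [y] (1,0) — stop
  → r_4 = 2.8574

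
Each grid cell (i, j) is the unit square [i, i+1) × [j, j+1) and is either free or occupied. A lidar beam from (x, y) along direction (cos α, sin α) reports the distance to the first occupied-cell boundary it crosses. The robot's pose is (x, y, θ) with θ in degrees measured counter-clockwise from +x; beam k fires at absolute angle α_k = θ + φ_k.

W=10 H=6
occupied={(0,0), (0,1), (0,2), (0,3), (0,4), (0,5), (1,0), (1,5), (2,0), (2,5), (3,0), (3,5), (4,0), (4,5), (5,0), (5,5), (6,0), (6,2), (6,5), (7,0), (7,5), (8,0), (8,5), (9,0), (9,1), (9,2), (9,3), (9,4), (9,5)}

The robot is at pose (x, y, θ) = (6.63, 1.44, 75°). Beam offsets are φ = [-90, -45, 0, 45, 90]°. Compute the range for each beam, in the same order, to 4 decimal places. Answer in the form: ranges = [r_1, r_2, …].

beam 1: φ=-90°, α=345°
  cosα=0.9659 sinα=-0.2588 | (6,1) | tMaxX 0.3831 tMaxY 1.7000 | tΔX 1.0353 tΔY 3.8637
    t=0.3831 [x] (7,1)
    t=1.4183 [x] (8,1)
    t=1.7000 [y] (8,0) — stop
  → r_1 = 1.7000
beam 2: φ=-45°, α=30°
  cosα=0.8660 sinα=0.5000 | (6,1) | tMaxX 0.4272 tMaxY 1.1200 | tΔX 1.1547 tΔY 2.0000
    t=0.4272 [x] (7,1)
    t=1.1200 [y] (7,2)
    t=1.5819 [x] (8,2)
    t=2.7366 [x] (9,2) — stop
  → r_2 = 2.7366
beam 3: φ=0°, α=75°
  cosα=0.2588 sinα=0.9659 | (6,1) | tMaxX 1.4296 tMaxY 0.5798 | tΔX 3.8637 tΔY 1.0353
    t=0.5798 [y] (6,2) — stop
  → r_3 = 0.5798
beam 4: φ=45°, α=120°
  cosα=-0.5000 sinα=0.8660 | (6,1) | tMaxX 1.2600 tMaxY 0.6466 | tΔX 2.0000 tΔY 1.1547
    t=0.6466 [y] (6,2) — stop
  → r_4 = 0.6466
beam 5: φ=90°, α=165°
  cosα=-0.9659 sinα=0.2588 | (6,1) | tMaxX 0.6522 tMaxY 2.1637 | tΔX 1.0353 tΔY 3.8637
    t=0.6522 [x] (5,1)
    t=1.6875 [x] (4,1)
    t=2.1637 [y] (4,2)
    t=2.7228 [x] (3,2)
    t=3.7581 [x] (2,2)
    t=4.7933 [x] (1,2)
    t=5.8286 [x] (0,2) — stop
  → r_5 = 5.8286

ranges = [1.7000, 2.7366, 0.5798, 0.6466, 5.8286]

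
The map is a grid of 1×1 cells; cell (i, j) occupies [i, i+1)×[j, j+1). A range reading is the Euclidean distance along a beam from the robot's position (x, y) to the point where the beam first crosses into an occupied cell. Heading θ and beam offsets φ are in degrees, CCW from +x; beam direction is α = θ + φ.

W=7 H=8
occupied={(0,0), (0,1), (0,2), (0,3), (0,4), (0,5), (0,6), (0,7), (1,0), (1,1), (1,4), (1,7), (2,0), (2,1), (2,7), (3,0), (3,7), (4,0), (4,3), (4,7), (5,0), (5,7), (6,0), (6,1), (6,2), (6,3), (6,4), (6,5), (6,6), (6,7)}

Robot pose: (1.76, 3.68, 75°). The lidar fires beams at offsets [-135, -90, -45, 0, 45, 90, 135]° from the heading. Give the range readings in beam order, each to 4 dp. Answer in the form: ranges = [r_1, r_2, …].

beam 1: φ=-135°, α=300°
  cosα=0.5000 sinα=-0.8660 | (1,3) | tMaxX 0.4800 tMaxY 0.7852 | tΔX 2.0000 tΔY 1.1547
    t=0.4800 [x] (2,3)
    t=0.7852 [y] (2,2)
    t=1.9399 [y] (2,1) — stop
  → r_1 = 1.9399
beam 2: φ=-90°, α=345°
  cosα=0.9659 sinα=-0.2588 | (1,3) | tMaxX 0.2485 tMaxY 2.6273 | tΔX 1.0353 tΔY 3.8637
    t=0.2485 [x] (2,3)
    t=1.2837 [x] (3,3)
    t=2.3190 [x] (4,3) — stop
  → r_2 = 2.3190
beam 3: φ=-45°, α=30°
  cosα=0.8660 sinα=0.5000 | (1,3) | tMaxX 0.2771 tMaxY 0.6400 | tΔX 1.1547 tΔY 2.0000
    t=0.2771 [x] (2,3)
    t=0.6400 [y] (2,4)
    t=1.4318 [x] (3,4)
    t=2.5865 [x] (4,4)
    t=2.6400 [y] (4,5)
    t=3.7412 [x] (5,5)
    t=4.6400 [y] (5,6)
    t=4.8959 [x] (6,6) — stop
  → r_3 = 4.8959
beam 4: φ=0°, α=75°
  cosα=0.2588 sinα=0.9659 | (1,3) | tMaxX 0.9273 tMaxY 0.3313 | tΔX 3.8637 tΔY 1.0353
    t=0.3313 [y] (1,4) — stop
  → r_4 = 0.3313
beam 5: φ=45°, α=120°
  cosα=-0.5000 sinα=0.8660 | (1,3) | tMaxX 1.5200 tMaxY 0.3695 | tΔX 2.0000 tΔY 1.1547
    t=0.3695 [y] (1,4) — stop
  → r_5 = 0.3695
beam 6: φ=90°, α=165°
  cosα=-0.9659 sinα=0.2588 | (1,3) | tMaxX 0.7868 tMaxY 1.2364 | tΔX 1.0353 tΔY 3.8637
    t=0.7868 [x] (0,3) — stop
  → r_6 = 0.7868
beam 7: φ=135°, α=210°
  cosα=-0.8660 sinα=-0.5000 | (1,3) | tMaxX 0.8776 tMaxY 1.3600 | tΔX 1.1547 tΔY 2.0000
    t=0.8776 [x] (0,3) — stop
  → r_7 = 0.8776

ranges = [1.9399, 2.3190, 4.8959, 0.3313, 0.3695, 0.7868, 0.8776]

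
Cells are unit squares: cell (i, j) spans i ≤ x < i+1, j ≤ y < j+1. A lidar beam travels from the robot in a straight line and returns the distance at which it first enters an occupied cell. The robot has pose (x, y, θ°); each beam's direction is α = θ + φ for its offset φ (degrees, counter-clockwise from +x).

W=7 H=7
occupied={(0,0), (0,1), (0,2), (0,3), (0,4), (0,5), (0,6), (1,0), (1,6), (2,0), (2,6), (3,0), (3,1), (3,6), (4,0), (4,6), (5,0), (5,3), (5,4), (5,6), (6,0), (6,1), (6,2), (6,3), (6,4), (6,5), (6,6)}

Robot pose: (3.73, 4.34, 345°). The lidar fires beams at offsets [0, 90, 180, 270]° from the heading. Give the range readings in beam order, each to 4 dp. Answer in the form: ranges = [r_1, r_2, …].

ranges = [1.3148, 1.7186, 2.8263, 2.4225]

beam 1: φ=0°, α=345°
  d=(0.9659,-0.2588)  start (3,4)  tX=0.2795 tY=1.3137  stride 1/|dx|=1.0353 1/|dy|=3.8637
    cross x-line → (4,4), t=0.2795
    cross y-line → (4,3), t=1.3137
    cross x-line → (5,3), t=1.3148 (wall)
  → r_1 = 1.3148
beam 2: φ=90°, α=75°
  d=(0.2588,0.9659)  start (3,4)  tX=1.0432 tY=0.6833  stride 1/|dx|=3.8637 1/|dy|=1.0353
    cross y-line → (3,5), t=0.6833
    cross x-line → (4,5), t=1.0432
    cross y-line → (4,6), t=1.7186 (wall)
  → r_2 = 1.7186
beam 3: φ=180°, α=165°
  d=(-0.9659,0.2588)  start (3,4)  tX=0.7558 tY=2.5500  stride 1/|dx|=1.0353 1/|dy|=3.8637
    cross x-line → (2,4), t=0.7558
    cross x-line → (1,4), t=1.7910
    cross y-line → (1,5), t=2.5500
    cross x-line → (0,5), t=2.8263 (wall)
  → r_3 = 2.8263
beam 4: φ=270°, α=255°
  d=(-0.2588,-0.9659)  start (3,4)  tX=2.8205 tY=0.3520  stride 1/|dx|=3.8637 1/|dy|=1.0353
    cross y-line → (3,3), t=0.3520
    cross y-line → (3,2), t=1.3873
    cross y-line → (3,1), t=2.4225 (wall)
  → r_4 = 2.4225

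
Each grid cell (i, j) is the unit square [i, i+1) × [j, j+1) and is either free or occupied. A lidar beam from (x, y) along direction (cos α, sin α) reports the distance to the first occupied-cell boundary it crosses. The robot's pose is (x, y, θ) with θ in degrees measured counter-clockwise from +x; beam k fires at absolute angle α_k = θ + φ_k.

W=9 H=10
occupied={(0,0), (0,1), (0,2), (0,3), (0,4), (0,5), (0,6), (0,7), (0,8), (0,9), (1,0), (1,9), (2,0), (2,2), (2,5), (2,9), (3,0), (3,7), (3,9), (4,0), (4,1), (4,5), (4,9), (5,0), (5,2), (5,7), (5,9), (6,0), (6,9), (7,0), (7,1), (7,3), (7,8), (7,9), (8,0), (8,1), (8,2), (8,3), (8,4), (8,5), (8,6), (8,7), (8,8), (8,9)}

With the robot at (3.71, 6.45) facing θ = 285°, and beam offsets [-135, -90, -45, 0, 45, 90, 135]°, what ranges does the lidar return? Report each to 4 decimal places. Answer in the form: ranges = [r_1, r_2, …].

beam 1: φ=-135°, α=150°
  d=(-0.8660,0.5000)  start (3,6)  tX=0.8198 tY=1.1000  stride 1/|dx|=1.1547 1/|dy|=2.0000
    cross x-line → (2,6), t=0.8198
    cross y-line → (2,7), t=1.1000
    cross x-line → (1,7), t=1.9745
    cross y-line → (1,8), t=3.1000
    cross x-line → (0,8), t=3.1292 (wall)
  → r_1 = 3.1292
beam 2: φ=-90°, α=195°
  d=(-0.9659,-0.2588)  start (3,6)  tX=0.7350 tY=1.7387  stride 1/|dx|=1.0353 1/|dy|=3.8637
    cross x-line → (2,6), t=0.7350
    cross y-line → (2,5), t=1.7387 (wall)
  → r_2 = 1.7387
beam 3: φ=-45°, α=240°
  d=(-0.5000,-0.8660)  start (3,6)  tX=1.4200 tY=0.5196  stride 1/|dx|=2.0000 1/|dy|=1.1547
    cross y-line → (3,5), t=0.5196
    cross x-line → (2,5), t=1.4200 (wall)
  → r_3 = 1.4200
beam 4: φ=0°, α=285°
  d=(0.2588,-0.9659)  start (3,6)  tX=1.1205 tY=0.4659  stride 1/|dx|=3.8637 1/|dy|=1.0353
    cross y-line → (3,5), t=0.4659
    cross x-line → (4,5), t=1.1205 (wall)
  → r_4 = 1.1205
beam 5: φ=45°, α=330°
  d=(0.8660,-0.5000)  start (3,6)  tX=0.3349 tY=0.9000  stride 1/|dx|=1.1547 1/|dy|=2.0000
    cross x-line → (4,6), t=0.3349
    cross y-line → (4,5), t=0.9000 (wall)
  → r_5 = 0.9000
beam 6: φ=90°, α=15°
  d=(0.9659,0.2588)  start (3,6)  tX=0.3002 tY=2.1250  stride 1/|dx|=1.0353 1/|dy|=3.8637
    cross x-line → (4,6), t=0.3002
    cross x-line → (5,6), t=1.3355
    cross y-line → (5,7), t=2.1250 (wall)
  → r_6 = 2.1250
beam 7: φ=135°, α=60°
  d=(0.5000,0.8660)  start (3,6)  tX=0.5800 tY=0.6351  stride 1/|dx|=2.0000 1/|dy|=1.1547
    cross x-line → (4,6), t=0.5800
    cross y-line → (4,7), t=0.6351
    cross y-line → (4,8), t=1.7898
    cross x-line → (5,8), t=2.5800
    cross y-line → (5,9), t=2.9445 (wall)
  → r_7 = 2.9445

ranges = [3.1292, 1.7387, 1.4200, 1.1205, 0.9000, 2.1250, 2.9445]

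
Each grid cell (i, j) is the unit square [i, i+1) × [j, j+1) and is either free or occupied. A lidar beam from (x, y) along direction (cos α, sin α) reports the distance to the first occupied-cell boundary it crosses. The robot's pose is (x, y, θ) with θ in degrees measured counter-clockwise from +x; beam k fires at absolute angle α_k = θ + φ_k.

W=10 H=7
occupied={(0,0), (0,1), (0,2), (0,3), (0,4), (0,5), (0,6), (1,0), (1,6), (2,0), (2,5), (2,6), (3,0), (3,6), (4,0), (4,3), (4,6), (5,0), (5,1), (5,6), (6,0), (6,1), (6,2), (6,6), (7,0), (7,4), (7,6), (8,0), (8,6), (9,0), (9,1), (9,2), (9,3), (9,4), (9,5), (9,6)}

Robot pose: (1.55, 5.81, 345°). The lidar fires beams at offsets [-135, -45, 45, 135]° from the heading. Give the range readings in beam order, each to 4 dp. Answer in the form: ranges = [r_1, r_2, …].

ranges = [0.6351, 0.9000, 0.3800, 0.2194]

beam 1: φ=-135°, α=210°
  d=(-0.8660,-0.5000)  start (1,5)  tX=0.6351 tY=1.6200  stride 1/|dx|=1.1547 1/|dy|=2.0000
    cross x-line → (0,5), t=0.6351 (wall)
  → r_1 = 0.6351
beam 2: φ=-45°, α=300°
  d=(0.5000,-0.8660)  start (1,5)  tX=0.9000 tY=0.9353  stride 1/|dx|=2.0000 1/|dy|=1.1547
    cross x-line → (2,5), t=0.9000 (wall)
  → r_2 = 0.9000
beam 3: φ=45°, α=30°
  d=(0.8660,0.5000)  start (1,5)  tX=0.5196 tY=0.3800  stride 1/|dx|=1.1547 1/|dy|=2.0000
    cross y-line → (1,6), t=0.3800 (wall)
  → r_3 = 0.3800
beam 4: φ=135°, α=120°
  d=(-0.5000,0.8660)  start (1,5)  tX=1.1000 tY=0.2194  stride 1/|dx|=2.0000 1/|dy|=1.1547
    cross y-line → (1,6), t=0.2194 (wall)
  → r_4 = 0.2194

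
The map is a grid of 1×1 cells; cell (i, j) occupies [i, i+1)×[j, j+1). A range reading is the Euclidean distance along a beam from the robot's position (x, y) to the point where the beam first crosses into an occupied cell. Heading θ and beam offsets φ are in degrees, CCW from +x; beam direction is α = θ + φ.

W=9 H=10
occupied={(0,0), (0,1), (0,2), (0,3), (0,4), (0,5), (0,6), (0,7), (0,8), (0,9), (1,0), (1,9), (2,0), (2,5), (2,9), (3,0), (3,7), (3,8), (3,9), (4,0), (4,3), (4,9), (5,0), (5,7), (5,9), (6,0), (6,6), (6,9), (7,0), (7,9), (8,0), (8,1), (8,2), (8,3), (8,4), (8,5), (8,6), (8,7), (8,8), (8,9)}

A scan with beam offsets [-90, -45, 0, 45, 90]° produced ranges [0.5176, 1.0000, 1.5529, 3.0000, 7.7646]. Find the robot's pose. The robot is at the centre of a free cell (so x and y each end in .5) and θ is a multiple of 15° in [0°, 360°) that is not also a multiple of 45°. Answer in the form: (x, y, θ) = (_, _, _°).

(x, y, θ) = (2.5, 8.5, 195°)

The pose lattice has 50·16 = 800 candidates. Test each by forward raycasting.
  (4.5, 1.5, 300°): beam 1 = 1.0000 ≠ 0.5176 ✗
  (1.5, 2.5, 300°): beam 1 = 0.5774 ≠ 0.5176 ✗
  (6.5, 5.5, 105°): beam 1 = 1.5529 ≠ 0.5176 ✗
  …
  (2.5, 8.5, 195°): r_1=0.5176, r_2=1.0000, r_3=1.5529, r_4=3.0000, r_5=7.7646 — all match ✓
Only this pose fits every beam.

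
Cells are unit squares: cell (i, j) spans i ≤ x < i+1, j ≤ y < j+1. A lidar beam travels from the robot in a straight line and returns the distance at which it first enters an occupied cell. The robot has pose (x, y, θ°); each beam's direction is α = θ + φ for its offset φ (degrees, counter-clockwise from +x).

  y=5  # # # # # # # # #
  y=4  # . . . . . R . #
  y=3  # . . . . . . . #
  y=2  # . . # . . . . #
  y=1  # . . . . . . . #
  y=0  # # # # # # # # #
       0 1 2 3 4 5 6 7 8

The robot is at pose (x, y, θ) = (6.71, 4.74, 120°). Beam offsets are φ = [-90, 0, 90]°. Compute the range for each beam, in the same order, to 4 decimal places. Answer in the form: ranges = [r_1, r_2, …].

beam 1: φ=-90°, α=30°
  cosα=0.8660 sinα=0.5000 | (6,4) | tMaxX 0.3349 tMaxY 0.5200 | tΔX 1.1547 tΔY 2.0000
    t=0.3349 [x] (7,4)
    t=0.5200 [y] (7,5) — stop
  → r_1 = 0.5200
beam 2: φ=0°, α=120°
  cosα=-0.5000 sinα=0.8660 | (6,4) | tMaxX 1.4200 tMaxY 0.3002 | tΔX 2.0000 tΔY 1.1547
    t=0.3002 [y] (6,5) — stop
  → r_2 = 0.3002
beam 3: φ=90°, α=210°
  cosα=-0.8660 sinα=-0.5000 | (6,4) | tMaxX 0.8198 tMaxY 1.4800 | tΔX 1.1547 tΔY 2.0000
    t=0.8198 [x] (5,4)
    t=1.4800 [y] (5,3)
    t=1.9745 [x] (4,3)
    t=3.1292 [x] (3,3)
    t=3.4800 [y] (3,2) — stop
  → r_3 = 3.4800

ranges = [0.5200, 0.3002, 3.4800]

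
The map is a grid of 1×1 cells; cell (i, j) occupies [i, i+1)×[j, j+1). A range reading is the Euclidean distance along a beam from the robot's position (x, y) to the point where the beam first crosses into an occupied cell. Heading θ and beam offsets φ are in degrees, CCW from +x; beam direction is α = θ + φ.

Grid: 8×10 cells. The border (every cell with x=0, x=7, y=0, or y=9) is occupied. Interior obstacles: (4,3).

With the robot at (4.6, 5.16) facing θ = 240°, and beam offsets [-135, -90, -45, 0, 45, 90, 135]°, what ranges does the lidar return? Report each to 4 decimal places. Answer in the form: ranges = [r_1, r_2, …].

beam 1: φ=-135°, α=105°
  dir = (cos 105°, sin 105°) = (-0.2588, 0.9659); from cell (4,5)
  next x-line at t=2.3182, next y-line at t=0.8696; Δt_x=3.8637, Δt_y=1.0353
    y: enter (4,6) at t=0.8696
    y: enter (4,7) at t=1.9049
    x: enter (3,7) at t=2.3182
    y: enter (3,8) at t=2.9402
    y: enter (3,9) at t=3.9755 ← occupied
  → r_1 = 3.9755
beam 2: φ=-90°, α=150°
  dir = (cos 150°, sin 150°) = (-0.8660, 0.5000); from cell (4,5)
  next x-line at t=0.6928, next y-line at t=1.6800; Δt_x=1.1547, Δt_y=2.0000
    x: enter (3,5) at t=0.6928
    y: enter (3,6) at t=1.6800
    x: enter (2,6) at t=1.8475
    x: enter (1,6) at t=3.0022
    y: enter (1,7) at t=3.6800
    x: enter (0,7) at t=4.1569 ← occupied
  → r_2 = 4.1569
beam 3: φ=-45°, α=195°
  dir = (cos 195°, sin 195°) = (-0.9659, -0.2588); from cell (4,5)
  next x-line at t=0.6212, next y-line at t=0.6182; Δt_x=1.0353, Δt_y=3.8637
    y: enter (4,4) at t=0.6182
    x: enter (3,4) at t=0.6212
    x: enter (2,4) at t=1.6564
    x: enter (1,4) at t=2.6917
    x: enter (0,4) at t=3.7270 ← occupied
  → r_3 = 3.7270
beam 4: φ=0°, α=240°
  dir = (cos 240°, sin 240°) = (-0.5000, -0.8660); from cell (4,5)
  next x-line at t=1.2000, next y-line at t=0.1848; Δt_x=2.0000, Δt_y=1.1547
    y: enter (4,4) at t=0.1848
    x: enter (3,4) at t=1.2000
    y: enter (3,3) at t=1.3395
    y: enter (3,2) at t=2.4942
    x: enter (2,2) at t=3.2000
    y: enter (2,1) at t=3.6489
    y: enter (2,0) at t=4.8036 ← occupied
  → r_4 = 4.8036
beam 5: φ=45°, α=285°
  dir = (cos 285°, sin 285°) = (0.2588, -0.9659); from cell (4,5)
  next x-line at t=1.5455, next y-line at t=0.1656; Δt_x=3.8637, Δt_y=1.0353
    y: enter (4,4) at t=0.1656
    y: enter (4,3) at t=1.2009 ← occupied
  → r_5 = 1.2009
beam 6: φ=90°, α=330°
  dir = (cos 330°, sin 330°) = (0.8660, -0.5000); from cell (4,5)
  next x-line at t=0.4619, next y-line at t=0.3200; Δt_x=1.1547, Δt_y=2.0000
    y: enter (4,4) at t=0.3200
    x: enter (5,4) at t=0.4619
    x: enter (6,4) at t=1.6166
    y: enter (6,3) at t=2.3200
    x: enter (7,3) at t=2.7713 ← occupied
  → r_6 = 2.7713
beam 7: φ=135°, α=15°
  dir = (cos 15°, sin 15°) = (0.9659, 0.2588); from cell (4,5)
  next x-line at t=0.4141, next y-line at t=3.2455; Δt_x=1.0353, Δt_y=3.8637
    x: enter (5,5) at t=0.4141
    x: enter (6,5) at t=1.4494
    x: enter (7,5) at t=2.4847 ← occupied
  → r_7 = 2.4847

ranges = [3.9755, 4.1569, 3.7270, 4.8036, 1.2009, 2.7713, 2.4847]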